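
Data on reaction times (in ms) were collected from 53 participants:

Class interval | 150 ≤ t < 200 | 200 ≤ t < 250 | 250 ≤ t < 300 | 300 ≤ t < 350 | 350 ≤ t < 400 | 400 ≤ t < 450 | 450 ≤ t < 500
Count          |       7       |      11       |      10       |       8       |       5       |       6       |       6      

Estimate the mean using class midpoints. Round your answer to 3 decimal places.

Midpoints: 175, 225, 275, 325, 375, 425, 475
Σfm = 7×175 + 11×225 + 10×275 + 8×325 + 5×375 + 6×425 + 6×475 = 16325
n = Σf = 53
Mean = 16325 / 53 = 308.0189

308.019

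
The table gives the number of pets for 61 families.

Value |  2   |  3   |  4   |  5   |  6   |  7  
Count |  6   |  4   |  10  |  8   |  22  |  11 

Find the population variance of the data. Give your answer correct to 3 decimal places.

2.376

Values: 2, 3, 4, 5, 6, 7
n = 61, Σfx = 313, mean = 5.1311
Σfx² = 1751
Σf(x − x̄)² = Σfx² − (Σfx)²/n = 1751 − 313²/61 = 144.9508
Population variance = 144.9508 / 61 = 2.3762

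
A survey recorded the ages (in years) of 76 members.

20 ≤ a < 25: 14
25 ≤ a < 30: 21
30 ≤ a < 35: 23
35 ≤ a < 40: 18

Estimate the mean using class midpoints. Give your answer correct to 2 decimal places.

Midpoints: 22.5, 27.5, 32.5, 37.5
Σfm = 14×22.5 + 21×27.5 + 23×32.5 + 18×37.5 = 2315
n = Σf = 76
Mean = 2315 / 76 = 30.4605

30.46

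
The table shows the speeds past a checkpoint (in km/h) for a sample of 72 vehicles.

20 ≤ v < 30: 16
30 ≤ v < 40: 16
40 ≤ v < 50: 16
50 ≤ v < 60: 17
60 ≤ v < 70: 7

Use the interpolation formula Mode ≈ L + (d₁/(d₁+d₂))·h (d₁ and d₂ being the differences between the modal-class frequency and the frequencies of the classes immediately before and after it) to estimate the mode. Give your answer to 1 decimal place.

50.9

Modal class: 50 ≤ v < 60 (highest frequency 17).
d₁ = 17 − 16 = 1, d₂ = 17 − 7 = 10
Mode ≈ 50 + (1/(1+10)) × 10 = 50 + 0.9091 = 50.9091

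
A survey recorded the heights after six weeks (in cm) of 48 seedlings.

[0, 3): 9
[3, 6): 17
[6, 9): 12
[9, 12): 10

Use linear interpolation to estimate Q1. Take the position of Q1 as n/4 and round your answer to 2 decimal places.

Cumulative frequencies: 9, 26, 38, 48
n = 48; position = n/4 = 12.
This falls in the class [3, 6): L = 3, F = 9, f = 17, h = 3.
Lower quartile ≈ 3 + ((12 − 9) / 17) × 3 = 3.5294

3.53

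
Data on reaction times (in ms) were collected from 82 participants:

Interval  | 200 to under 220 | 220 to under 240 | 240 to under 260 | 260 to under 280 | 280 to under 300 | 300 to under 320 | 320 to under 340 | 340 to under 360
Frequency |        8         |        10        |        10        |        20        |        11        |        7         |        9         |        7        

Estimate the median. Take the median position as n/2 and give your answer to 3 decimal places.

Cumulative frequencies: 8, 18, 28, 48, 59, 66, 75, 82
n = 82; position = n/2 = 41.
This falls in the class 260 to under 280: L = 260, F = 28, f = 20, h = 20.
Median ≈ 260 + ((41 − 28) / 20) × 20 = 273.0000

273.000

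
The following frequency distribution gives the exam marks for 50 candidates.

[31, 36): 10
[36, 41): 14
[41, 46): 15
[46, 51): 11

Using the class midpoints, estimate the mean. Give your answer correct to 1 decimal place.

41.2

Midpoints: 33.5, 38.5, 43.5, 48.5
Σfm = 10×33.5 + 14×38.5 + 15×43.5 + 11×48.5 = 2060
n = Σf = 50
Mean = 2060 / 50 = 41.2000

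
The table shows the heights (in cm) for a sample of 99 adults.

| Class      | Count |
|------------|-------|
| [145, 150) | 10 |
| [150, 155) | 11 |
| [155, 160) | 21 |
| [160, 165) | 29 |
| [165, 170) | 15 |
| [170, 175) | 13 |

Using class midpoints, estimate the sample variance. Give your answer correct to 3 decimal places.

Midpoints: 147.5, 152.5, 157.5, 162.5, 167.5, 172.5
n = 99, Σfm = 15927.5, mean = 160.8838
Σfm² = 2567768.75
Σf(m − x̄)² = Σfm² − (Σfm)²/n = 2567768.75 − 15927.5²/99 = 5291.4141
Sample variance = 5291.4141 / 98 = 53.9940

53.994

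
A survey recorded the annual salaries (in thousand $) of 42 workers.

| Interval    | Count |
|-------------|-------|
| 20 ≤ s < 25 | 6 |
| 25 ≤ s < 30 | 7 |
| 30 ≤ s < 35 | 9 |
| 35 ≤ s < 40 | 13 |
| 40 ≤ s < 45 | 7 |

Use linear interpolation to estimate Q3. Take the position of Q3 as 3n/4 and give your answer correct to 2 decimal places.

38.65

Cumulative frequencies: 6, 13, 22, 35, 42
n = 42; position = 3n/4 = 31.5.
This falls in the class 35 ≤ s < 40: L = 35, F = 22, f = 13, h = 5.
Upper quartile ≈ 35 + ((31.5 − 22) / 13) × 5 = 38.6538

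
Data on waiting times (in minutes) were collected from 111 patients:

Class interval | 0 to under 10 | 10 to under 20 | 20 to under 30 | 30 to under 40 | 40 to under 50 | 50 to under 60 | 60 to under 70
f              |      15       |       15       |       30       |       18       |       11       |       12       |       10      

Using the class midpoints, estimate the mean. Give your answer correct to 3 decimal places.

31.396

Midpoints: 5, 15, 25, 35, 45, 55, 65
Σfm = 15×5 + 15×15 + 30×25 + 18×35 + 11×45 + 12×55 + 10×65 = 3485
n = Σf = 111
Mean = 3485 / 111 = 31.3964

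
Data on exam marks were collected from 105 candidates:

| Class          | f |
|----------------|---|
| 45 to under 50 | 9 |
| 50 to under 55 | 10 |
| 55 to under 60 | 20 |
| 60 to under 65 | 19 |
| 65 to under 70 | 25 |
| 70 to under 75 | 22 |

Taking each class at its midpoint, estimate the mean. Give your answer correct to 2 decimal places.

62.60

Midpoints: 47.5, 52.5, 57.5, 62.5, 67.5, 72.5
Σfm = 9×47.5 + 10×52.5 + 20×57.5 + 19×62.5 + 25×67.5 + 22×72.5 = 6572.5
n = Σf = 105
Mean = 6572.5 / 105 = 62.5952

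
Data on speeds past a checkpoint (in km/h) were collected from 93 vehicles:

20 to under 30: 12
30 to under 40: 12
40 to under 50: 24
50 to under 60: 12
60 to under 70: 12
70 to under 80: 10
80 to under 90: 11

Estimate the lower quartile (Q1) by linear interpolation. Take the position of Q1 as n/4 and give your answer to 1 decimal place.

Cumulative frequencies: 12, 24, 48, 60, 72, 82, 93
n = 93; position = n/4 = 23.25.
This falls in the class 30 to under 40: L = 30, F = 12, f = 12, h = 10.
Lower quartile ≈ 30 + ((23.25 − 12) / 12) × 10 = 39.3750

39.4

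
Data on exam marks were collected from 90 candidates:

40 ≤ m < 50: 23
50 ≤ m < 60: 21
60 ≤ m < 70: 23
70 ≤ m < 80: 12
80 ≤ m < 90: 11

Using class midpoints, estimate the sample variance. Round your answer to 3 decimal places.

176.292

Midpoints: 45, 55, 65, 75, 85
n = 90, Σfm = 5520, mean = 61.3333
Σfm² = 354250
Σf(m − x̄)² = Σfm² − (Σfm)²/n = 354250 − 5520²/90 = 15690.0000
Sample variance = 15690.0000 / 89 = 176.2921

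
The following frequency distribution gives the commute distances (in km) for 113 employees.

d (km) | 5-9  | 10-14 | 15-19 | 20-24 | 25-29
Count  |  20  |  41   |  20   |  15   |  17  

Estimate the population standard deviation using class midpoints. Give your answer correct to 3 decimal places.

6.567

Midpoints: 7, 12, 17, 22, 27
n = 113, Σfm = 1761, mean = 15.5841
Σfm² = 32317
Σf(m − x̄)² = Σfm² − (Σfm)²/n = 32317 − 1761²/113 = 4873.4513
Population variance = 4873.4513 / 113 = 43.1279
Standard deviation = √43.1279 = 6.5672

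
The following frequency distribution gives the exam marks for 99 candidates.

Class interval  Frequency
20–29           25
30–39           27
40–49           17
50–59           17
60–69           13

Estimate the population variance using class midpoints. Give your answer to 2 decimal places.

186.19

Midpoints: 24.5, 34.5, 44.5, 54.5, 64.5
n = 99, Σfm = 4065.5, mean = 41.0657
Σfm² = 185384.75
Σf(m − x̄)² = Σfm² − (Σfm)²/n = 185384.75 − 4065.5²/99 = 18432.3232
Population variance = 18432.3232 / 99 = 186.1851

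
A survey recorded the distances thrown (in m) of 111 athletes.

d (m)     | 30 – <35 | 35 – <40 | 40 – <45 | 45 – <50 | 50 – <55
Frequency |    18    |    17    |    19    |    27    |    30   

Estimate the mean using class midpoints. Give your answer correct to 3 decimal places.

Midpoints: 32.5, 37.5, 42.5, 47.5, 52.5
Σfm = 18×32.5 + 17×37.5 + 19×42.5 + 27×47.5 + 30×52.5 = 4887.5
n = Σf = 111
Mean = 4887.5 / 111 = 44.0315

44.032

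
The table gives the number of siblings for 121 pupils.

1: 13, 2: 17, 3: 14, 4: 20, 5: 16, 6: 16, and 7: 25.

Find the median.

4

Cumulative frequencies: 13, 30, 44, 64, 80, 96, 121
n = 121, so the median is the value in position (n+1)/2 = 61.
Position 61 falls at value 4.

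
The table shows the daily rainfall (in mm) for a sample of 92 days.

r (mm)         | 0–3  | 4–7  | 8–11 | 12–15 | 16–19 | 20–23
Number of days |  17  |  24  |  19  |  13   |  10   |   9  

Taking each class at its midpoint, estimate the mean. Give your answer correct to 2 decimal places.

Midpoints: 1.5, 5.5, 9.5, 13.5, 17.5, 21.5
Σfm = 17×1.5 + 24×5.5 + 19×9.5 + 13×13.5 + 10×17.5 + 9×21.5 = 882
n = Σf = 92
Mean = 882 / 92 = 9.5870

9.59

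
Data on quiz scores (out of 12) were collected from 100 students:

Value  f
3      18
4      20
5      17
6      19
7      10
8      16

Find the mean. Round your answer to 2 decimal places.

5.31

Values: 3, 4, 5, 6, 7, 8
Σfx = 18×3 + 20×4 + 17×5 + 19×6 + 10×7 + 16×8 = 531
n = Σf = 100
Mean = 531 / 100 = 5.3100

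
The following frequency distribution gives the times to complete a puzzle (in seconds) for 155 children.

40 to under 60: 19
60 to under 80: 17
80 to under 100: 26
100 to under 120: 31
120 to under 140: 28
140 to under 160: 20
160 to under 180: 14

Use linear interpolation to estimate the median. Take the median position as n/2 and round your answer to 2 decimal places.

Cumulative frequencies: 19, 36, 62, 93, 121, 141, 155
n = 155; position = n/2 = 77.5.
This falls in the class 100 to under 120: L = 100, F = 62, f = 31, h = 20.
Median ≈ 100 + ((77.5 − 62) / 31) × 20 = 110.0000

110.00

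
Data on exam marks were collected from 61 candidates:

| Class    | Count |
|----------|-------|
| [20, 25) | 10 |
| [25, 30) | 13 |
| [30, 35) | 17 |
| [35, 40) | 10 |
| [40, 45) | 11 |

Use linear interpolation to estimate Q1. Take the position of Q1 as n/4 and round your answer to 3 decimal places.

Cumulative frequencies: 10, 23, 40, 50, 61
n = 61; position = n/4 = 15.25.
This falls in the class [25, 30): L = 25, F = 10, f = 13, h = 5.
Lower quartile ≈ 25 + ((15.25 − 10) / 13) × 5 = 27.0192

27.019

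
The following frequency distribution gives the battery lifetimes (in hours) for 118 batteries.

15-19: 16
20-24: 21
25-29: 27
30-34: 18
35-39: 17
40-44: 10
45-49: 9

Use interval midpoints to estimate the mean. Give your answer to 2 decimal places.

29.75

Midpoints: 17, 22, 27, 32, 37, 42, 47
Σfm = 16×17 + 21×22 + 27×27 + 18×32 + 17×37 + 10×42 + 9×47 = 3511
n = Σf = 118
Mean = 3511 / 118 = 29.7542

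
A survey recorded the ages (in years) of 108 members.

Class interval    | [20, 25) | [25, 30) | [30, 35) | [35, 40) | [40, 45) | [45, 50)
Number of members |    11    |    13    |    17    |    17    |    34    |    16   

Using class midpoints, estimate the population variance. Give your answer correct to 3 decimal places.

61.360

Midpoints: 22.5, 27.5, 32.5, 37.5, 42.5, 47.5
n = 108, Σfm = 4000, mean = 37.0370
Σfm² = 154775
Σf(m − x̄)² = Σfm² − (Σfm)²/n = 154775 − 4000²/108 = 6626.8519
Population variance = 6626.8519 / 108 = 61.3597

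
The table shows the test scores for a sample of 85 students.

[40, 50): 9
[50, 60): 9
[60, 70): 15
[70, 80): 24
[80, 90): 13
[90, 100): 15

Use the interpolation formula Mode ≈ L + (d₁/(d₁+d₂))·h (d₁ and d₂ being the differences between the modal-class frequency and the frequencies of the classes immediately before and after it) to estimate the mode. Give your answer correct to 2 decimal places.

74.50

Modal class: [70, 80) (highest frequency 24).
d₁ = 24 − 15 = 9, d₂ = 24 − 13 = 11
Mode ≈ 70 + (9/(9+11)) × 10 = 70 + 4.5000 = 74.5000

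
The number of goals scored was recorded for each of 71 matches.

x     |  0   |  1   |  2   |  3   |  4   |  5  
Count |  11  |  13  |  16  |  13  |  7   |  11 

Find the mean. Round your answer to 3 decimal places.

2.352

Values: 0, 1, 2, 3, 4, 5
Σfx = 11×0 + 13×1 + 16×2 + 13×3 + 7×4 + 11×5 = 167
n = Σf = 71
Mean = 167 / 71 = 2.3521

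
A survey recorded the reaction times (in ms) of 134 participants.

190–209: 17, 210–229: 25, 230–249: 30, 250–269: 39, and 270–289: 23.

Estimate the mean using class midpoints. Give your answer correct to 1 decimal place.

243.4

Midpoints: 199.5, 219.5, 239.5, 259.5, 279.5
Σfm = 17×199.5 + 25×219.5 + 30×239.5 + 39×259.5 + 23×279.5 = 32613
n = Σf = 134
Mean = 32613 / 134 = 243.3806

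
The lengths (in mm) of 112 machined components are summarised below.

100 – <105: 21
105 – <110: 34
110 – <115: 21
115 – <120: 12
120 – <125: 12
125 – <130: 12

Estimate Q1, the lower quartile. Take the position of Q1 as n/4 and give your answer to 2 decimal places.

Cumulative frequencies: 21, 55, 76, 88, 100, 112
n = 112; position = n/4 = 28.
This falls in the class 105 – <110: L = 105, F = 21, f = 34, h = 5.
Lower quartile ≈ 105 + ((28 − 21) / 34) × 5 = 106.0294

106.03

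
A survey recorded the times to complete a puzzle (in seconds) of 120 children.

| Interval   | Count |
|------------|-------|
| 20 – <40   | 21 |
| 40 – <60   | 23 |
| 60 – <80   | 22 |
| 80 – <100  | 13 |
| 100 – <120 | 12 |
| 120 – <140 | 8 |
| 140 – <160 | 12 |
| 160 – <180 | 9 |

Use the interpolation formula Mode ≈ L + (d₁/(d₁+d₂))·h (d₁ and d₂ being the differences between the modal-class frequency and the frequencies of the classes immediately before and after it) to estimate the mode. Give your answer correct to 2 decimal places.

Modal class: 40 – <60 (highest frequency 23).
d₁ = 23 − 21 = 2, d₂ = 23 − 22 = 1
Mode ≈ 40 + (2/(2+1)) × 20 = 40 + 13.3333 = 53.3333

53.33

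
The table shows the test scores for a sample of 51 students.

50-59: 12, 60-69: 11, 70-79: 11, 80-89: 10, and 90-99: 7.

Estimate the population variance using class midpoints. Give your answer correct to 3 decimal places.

185.544

Midpoints: 54.5, 64.5, 74.5, 84.5, 94.5
n = 51, Σfm = 3689.5, mean = 72.3431
Σfm² = 276372.75
Σf(m − x̄)² = Σfm² − (Σfm)²/n = 276372.75 − 3689.5²/51 = 9462.7451
Population variance = 9462.7451 / 51 = 185.5440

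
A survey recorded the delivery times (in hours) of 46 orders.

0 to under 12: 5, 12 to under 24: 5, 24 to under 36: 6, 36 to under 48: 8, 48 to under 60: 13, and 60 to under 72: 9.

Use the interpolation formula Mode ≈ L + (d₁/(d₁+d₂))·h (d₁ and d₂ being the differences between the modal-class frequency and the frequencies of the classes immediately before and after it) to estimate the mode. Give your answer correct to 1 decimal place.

Modal class: 48 to under 60 (highest frequency 13).
d₁ = 13 − 8 = 5, d₂ = 13 − 9 = 4
Mode ≈ 48 + (5/(5+4)) × 12 = 48 + 6.6667 = 54.6667

54.7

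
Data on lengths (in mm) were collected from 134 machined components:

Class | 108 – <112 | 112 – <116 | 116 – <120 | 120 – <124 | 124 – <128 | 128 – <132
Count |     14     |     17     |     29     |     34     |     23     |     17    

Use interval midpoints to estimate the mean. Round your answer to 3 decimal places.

120.567

Midpoints: 110, 114, 118, 122, 126, 130
Σfm = 14×110 + 17×114 + 29×118 + 34×122 + 23×126 + 17×130 = 16156
n = Σf = 134
Mean = 16156 / 134 = 120.5672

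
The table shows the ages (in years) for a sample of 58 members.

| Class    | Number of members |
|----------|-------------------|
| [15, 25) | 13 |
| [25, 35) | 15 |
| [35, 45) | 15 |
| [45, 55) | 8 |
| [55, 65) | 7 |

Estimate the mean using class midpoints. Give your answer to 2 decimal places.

Midpoints: 20, 30, 40, 50, 60
Σfm = 13×20 + 15×30 + 15×40 + 8×50 + 7×60 = 2130
n = Σf = 58
Mean = 2130 / 58 = 36.7241

36.72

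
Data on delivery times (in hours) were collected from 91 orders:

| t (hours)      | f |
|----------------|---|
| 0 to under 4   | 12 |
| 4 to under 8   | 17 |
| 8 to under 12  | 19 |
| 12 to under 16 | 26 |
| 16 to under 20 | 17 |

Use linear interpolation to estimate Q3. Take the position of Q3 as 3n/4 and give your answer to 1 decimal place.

15.1

Cumulative frequencies: 12, 29, 48, 74, 91
n = 91; position = 3n/4 = 68.25.
This falls in the class 12 to under 16: L = 12, F = 48, f = 26, h = 4.
Upper quartile ≈ 12 + ((68.25 − 48) / 26) × 4 = 15.1154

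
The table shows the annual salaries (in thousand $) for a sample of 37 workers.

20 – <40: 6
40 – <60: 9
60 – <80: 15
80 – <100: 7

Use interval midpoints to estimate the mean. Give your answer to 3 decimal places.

62.432

Midpoints: 30, 50, 70, 90
Σfm = 6×30 + 9×50 + 15×70 + 7×90 = 2310
n = Σf = 37
Mean = 2310 / 37 = 62.4324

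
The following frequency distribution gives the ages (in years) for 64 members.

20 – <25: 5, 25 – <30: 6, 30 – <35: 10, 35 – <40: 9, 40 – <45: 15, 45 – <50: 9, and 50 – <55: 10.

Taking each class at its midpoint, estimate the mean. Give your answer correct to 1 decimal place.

39.5

Midpoints: 22.5, 27.5, 32.5, 37.5, 42.5, 47.5, 52.5
Σfm = 5×22.5 + 6×27.5 + 10×32.5 + 9×37.5 + 15×42.5 + 9×47.5 + 10×52.5 = 2530
n = Σf = 64
Mean = 2530 / 64 = 39.5312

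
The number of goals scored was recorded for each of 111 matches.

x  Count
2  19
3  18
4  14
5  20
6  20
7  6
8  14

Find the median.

5

Cumulative frequencies: 19, 37, 51, 71, 91, 97, 111
n = 111, so the median is the value in position (n+1)/2 = 56.
Position 56 falls at value 5.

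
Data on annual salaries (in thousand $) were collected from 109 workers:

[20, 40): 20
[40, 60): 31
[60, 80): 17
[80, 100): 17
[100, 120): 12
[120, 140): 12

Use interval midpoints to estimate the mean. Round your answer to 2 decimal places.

Midpoints: 30, 50, 70, 90, 110, 130
Σfm = 20×30 + 31×50 + 17×70 + 17×90 + 12×110 + 12×130 = 7750
n = Σf = 109
Mean = 7750 / 109 = 71.1009

71.10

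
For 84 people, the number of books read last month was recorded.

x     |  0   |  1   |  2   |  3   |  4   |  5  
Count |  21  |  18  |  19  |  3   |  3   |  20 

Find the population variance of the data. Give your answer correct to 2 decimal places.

3.52

Values: 0, 1, 2, 3, 4, 5
n = 84, Σfx = 177, mean = 2.1071
Σfx² = 669
Σf(x − x̄)² = Σfx² − (Σfx)²/n = 669 − 177²/84 = 296.0357
Population variance = 296.0357 / 84 = 3.5242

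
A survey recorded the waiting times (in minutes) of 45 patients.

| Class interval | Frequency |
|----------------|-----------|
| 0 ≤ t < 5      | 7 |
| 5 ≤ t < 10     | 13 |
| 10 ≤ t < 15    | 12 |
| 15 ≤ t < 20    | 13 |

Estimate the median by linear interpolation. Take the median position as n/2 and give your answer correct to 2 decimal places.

11.04

Cumulative frequencies: 7, 20, 32, 45
n = 45; position = n/2 = 22.5.
This falls in the class 10 ≤ t < 15: L = 10, F = 20, f = 12, h = 5.
Median ≈ 10 + ((22.5 − 20) / 12) × 5 = 11.0417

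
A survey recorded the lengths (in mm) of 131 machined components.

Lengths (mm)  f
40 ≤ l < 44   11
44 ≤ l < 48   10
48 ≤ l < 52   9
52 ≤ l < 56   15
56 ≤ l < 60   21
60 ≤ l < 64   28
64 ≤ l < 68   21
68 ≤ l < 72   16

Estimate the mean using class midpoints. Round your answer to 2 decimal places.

58.34

Midpoints: 42, 46, 50, 54, 58, 62, 66, 70
Σfm = 11×42 + 10×46 + 9×50 + 15×54 + 21×58 + 28×62 + 21×66 + 16×70 = 7642
n = Σf = 131
Mean = 7642 / 131 = 58.3359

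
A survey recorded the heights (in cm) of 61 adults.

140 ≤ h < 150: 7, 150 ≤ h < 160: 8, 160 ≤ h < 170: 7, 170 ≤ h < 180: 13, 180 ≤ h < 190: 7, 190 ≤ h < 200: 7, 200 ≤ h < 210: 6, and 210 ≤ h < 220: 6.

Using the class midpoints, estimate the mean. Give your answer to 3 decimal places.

Midpoints: 145, 155, 165, 175, 185, 195, 205, 215
Σfm = 7×145 + 8×155 + 7×165 + 13×175 + 7×185 + 7×195 + 6×205 + 6×215 = 10865
n = Σf = 61
Mean = 10865 / 61 = 178.1148

178.115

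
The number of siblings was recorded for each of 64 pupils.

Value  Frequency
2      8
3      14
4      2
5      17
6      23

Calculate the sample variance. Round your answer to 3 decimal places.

2.190

Values: 2, 3, 4, 5, 6
n = 64, Σfx = 289, mean = 4.5156
Σfx² = 1443
Σf(x − x̄)² = Σfx² − (Σfx)²/n = 1443 − 289²/64 = 137.9844
Sample variance = 137.9844 / 63 = 2.1902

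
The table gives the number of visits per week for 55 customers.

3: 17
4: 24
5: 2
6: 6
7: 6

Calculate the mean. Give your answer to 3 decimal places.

4.273

Values: 3, 4, 5, 6, 7
Σfx = 17×3 + 24×4 + 2×5 + 6×6 + 6×7 = 235
n = Σf = 55
Mean = 235 / 55 = 4.2727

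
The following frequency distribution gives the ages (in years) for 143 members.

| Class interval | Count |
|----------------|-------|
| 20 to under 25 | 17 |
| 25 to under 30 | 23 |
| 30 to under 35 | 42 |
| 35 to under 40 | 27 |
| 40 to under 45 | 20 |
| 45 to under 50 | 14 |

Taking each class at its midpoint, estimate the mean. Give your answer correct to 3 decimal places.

Midpoints: 22.5, 27.5, 32.5, 37.5, 42.5, 47.5
Σfm = 17×22.5 + 23×27.5 + 42×32.5 + 27×37.5 + 20×42.5 + 14×47.5 = 4907.5
n = Σf = 143
Mean = 4907.5 / 143 = 34.3182

34.318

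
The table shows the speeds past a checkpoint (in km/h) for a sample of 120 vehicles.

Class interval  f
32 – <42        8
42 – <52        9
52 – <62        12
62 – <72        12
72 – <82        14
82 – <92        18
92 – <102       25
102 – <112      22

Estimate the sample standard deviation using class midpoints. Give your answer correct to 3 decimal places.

21.930

Midpoints: 37, 47, 57, 67, 77, 87, 97, 107
n = 120, Σfm = 9630, mean = 80.2500
Σfm² = 830040
Σf(m − x̄)² = Σfm² − (Σfm)²/n = 830040 − 9630²/120 = 57232.5000
Sample variance = 57232.5000 / 119 = 480.9454
Standard deviation = √480.9454 = 21.9305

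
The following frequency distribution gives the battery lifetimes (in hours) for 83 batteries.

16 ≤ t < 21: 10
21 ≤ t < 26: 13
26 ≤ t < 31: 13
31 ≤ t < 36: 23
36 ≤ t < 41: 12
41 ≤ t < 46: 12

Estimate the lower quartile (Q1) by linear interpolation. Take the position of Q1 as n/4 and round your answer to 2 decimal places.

Cumulative frequencies: 10, 23, 36, 59, 71, 83
n = 83; position = n/4 = 20.75.
This falls in the class 21 ≤ t < 26: L = 21, F = 10, f = 13, h = 5.
Lower quartile ≈ 21 + ((20.75 − 10) / 13) × 5 = 25.1346

25.13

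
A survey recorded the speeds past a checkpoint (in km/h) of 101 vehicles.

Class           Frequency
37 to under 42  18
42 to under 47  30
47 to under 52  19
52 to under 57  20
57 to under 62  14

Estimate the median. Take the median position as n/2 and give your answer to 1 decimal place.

Cumulative frequencies: 18, 48, 67, 87, 101
n = 101; position = n/2 = 50.5.
This falls in the class 47 to under 52: L = 47, F = 48, f = 19, h = 5.
Median ≈ 47 + ((50.5 − 48) / 19) × 5 = 47.6579

47.7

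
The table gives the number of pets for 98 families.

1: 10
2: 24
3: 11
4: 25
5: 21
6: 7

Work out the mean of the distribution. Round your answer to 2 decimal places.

3.45

Values: 1, 2, 3, 4, 5, 6
Σfx = 10×1 + 24×2 + 11×3 + 25×4 + 21×5 + 7×6 = 338
n = Σf = 98
Mean = 338 / 98 = 3.4490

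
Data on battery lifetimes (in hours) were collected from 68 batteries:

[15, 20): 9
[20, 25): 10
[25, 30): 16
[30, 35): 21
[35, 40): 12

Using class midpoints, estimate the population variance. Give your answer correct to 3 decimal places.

40.717

Midpoints: 17.5, 22.5, 27.5, 32.5, 37.5
n = 68, Σfm = 1955, mean = 28.7500
Σfm² = 58975
Σf(m − x̄)² = Σfm² − (Σfm)²/n = 58975 − 1955²/68 = 2768.7500
Population variance = 2768.7500 / 68 = 40.7169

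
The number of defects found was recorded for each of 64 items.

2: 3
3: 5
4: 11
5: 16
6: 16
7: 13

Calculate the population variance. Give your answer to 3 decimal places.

Values: 2, 3, 4, 5, 6, 7
n = 64, Σfx = 332, mean = 5.1875
Σfx² = 1846
Σf(x − x̄)² = Σfx² − (Σfx)²/n = 1846 − 332²/64 = 123.7500
Population variance = 123.7500 / 64 = 1.9336

1.934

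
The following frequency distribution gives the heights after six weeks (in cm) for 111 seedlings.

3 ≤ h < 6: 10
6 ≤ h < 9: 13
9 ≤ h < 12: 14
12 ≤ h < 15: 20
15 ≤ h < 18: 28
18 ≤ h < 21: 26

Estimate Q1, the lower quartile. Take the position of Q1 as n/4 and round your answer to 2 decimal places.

10.02

Cumulative frequencies: 10, 23, 37, 57, 85, 111
n = 111; position = n/4 = 27.75.
This falls in the class 9 ≤ h < 12: L = 9, F = 23, f = 14, h = 3.
Lower quartile ≈ 9 + ((27.75 − 23) / 14) × 3 = 10.0179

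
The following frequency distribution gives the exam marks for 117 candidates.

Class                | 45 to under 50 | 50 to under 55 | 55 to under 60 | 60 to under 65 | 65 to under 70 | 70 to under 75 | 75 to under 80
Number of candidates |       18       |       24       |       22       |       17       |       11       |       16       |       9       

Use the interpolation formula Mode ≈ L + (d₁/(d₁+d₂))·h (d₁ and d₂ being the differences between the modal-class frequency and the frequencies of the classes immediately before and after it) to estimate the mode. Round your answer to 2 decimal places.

53.75

Modal class: 50 to under 55 (highest frequency 24).
d₁ = 24 − 18 = 6, d₂ = 24 − 22 = 2
Mode ≈ 50 + (6/(6+2)) × 5 = 50 + 3.7500 = 53.7500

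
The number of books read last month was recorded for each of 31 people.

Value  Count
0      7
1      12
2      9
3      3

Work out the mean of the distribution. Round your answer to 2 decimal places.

1.26

Values: 0, 1, 2, 3
Σfx = 7×0 + 12×1 + 9×2 + 3×3 = 39
n = Σf = 31
Mean = 39 / 31 = 1.2581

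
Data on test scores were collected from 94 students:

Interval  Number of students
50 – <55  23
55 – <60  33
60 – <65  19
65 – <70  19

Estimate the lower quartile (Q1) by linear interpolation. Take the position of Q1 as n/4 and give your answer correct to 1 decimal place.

55.1

Cumulative frequencies: 23, 56, 75, 94
n = 94; position = n/4 = 23.5.
This falls in the class 55 – <60: L = 55, F = 23, f = 33, h = 5.
Lower quartile ≈ 55 + ((23.5 − 23) / 33) × 5 = 55.0758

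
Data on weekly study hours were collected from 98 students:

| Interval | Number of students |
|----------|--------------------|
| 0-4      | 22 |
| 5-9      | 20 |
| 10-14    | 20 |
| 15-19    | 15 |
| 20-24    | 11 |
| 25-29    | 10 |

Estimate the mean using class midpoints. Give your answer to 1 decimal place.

Midpoints: 2, 7, 12, 17, 22, 27
Σfm = 22×2 + 20×7 + 20×12 + 15×17 + 11×22 + 10×27 = 1191
n = Σf = 98
Mean = 1191 / 98 = 12.1531

12.2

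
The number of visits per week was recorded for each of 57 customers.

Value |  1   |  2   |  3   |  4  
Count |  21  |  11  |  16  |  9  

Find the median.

Cumulative frequencies: 21, 32, 48, 57
n = 57, so the median is the value in position (n+1)/2 = 29.
Position 29 falls at value 2.

2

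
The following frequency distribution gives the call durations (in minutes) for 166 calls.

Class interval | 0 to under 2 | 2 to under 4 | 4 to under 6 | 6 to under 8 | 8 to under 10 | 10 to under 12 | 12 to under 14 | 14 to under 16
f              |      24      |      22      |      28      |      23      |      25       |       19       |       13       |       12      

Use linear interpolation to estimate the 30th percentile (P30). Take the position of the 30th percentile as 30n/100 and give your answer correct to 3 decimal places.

Cumulative frequencies: 24, 46, 74, 97, 122, 141, 154, 166
n = 166; position = 30n/100 = 49.8.
This falls in the class 4 to under 6: L = 4, F = 46, f = 28, h = 2.
30th percentile ≈ 4 + ((49.8 − 46) / 28) × 2 = 4.2714

4.271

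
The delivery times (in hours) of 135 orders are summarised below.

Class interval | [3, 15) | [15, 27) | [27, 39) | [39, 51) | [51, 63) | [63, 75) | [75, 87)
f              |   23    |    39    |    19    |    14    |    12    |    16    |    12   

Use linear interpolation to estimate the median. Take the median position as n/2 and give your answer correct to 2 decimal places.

Cumulative frequencies: 23, 62, 81, 95, 107, 123, 135
n = 135; position = n/2 = 67.5.
This falls in the class [27, 39): L = 27, F = 62, f = 19, h = 12.
Median ≈ 27 + ((67.5 − 62) / 19) × 12 = 30.4737

30.47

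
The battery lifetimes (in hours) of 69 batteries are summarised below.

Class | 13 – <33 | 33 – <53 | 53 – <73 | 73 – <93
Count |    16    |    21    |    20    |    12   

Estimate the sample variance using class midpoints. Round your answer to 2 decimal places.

427.28

Midpoints: 23, 43, 63, 83
n = 69, Σfm = 3527, mean = 51.1159
Σfm² = 209341
Σf(m − x̄)² = Σfm² − (Σfm)²/n = 209341 − 3527²/69 = 29055.0725
Sample variance = 29055.0725 / 68 = 427.2805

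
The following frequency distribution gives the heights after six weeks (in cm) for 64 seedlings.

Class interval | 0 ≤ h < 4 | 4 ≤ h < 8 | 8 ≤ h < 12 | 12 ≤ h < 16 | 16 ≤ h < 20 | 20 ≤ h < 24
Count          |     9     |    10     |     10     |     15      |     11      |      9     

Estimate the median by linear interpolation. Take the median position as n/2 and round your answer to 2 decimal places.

12.80

Cumulative frequencies: 9, 19, 29, 44, 55, 64
n = 64; position = n/2 = 32.
This falls in the class 12 ≤ h < 16: L = 12, F = 29, f = 15, h = 4.
Median ≈ 12 + ((32 − 29) / 15) × 4 = 12.8000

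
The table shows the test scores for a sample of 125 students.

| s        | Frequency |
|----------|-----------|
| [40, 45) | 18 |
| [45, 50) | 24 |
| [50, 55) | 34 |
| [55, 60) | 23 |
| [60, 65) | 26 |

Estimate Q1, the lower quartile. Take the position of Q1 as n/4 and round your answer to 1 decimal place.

47.8

Cumulative frequencies: 18, 42, 76, 99, 125
n = 125; position = n/4 = 31.25.
This falls in the class [45, 50): L = 45, F = 18, f = 24, h = 5.
Lower quartile ≈ 45 + ((31.25 − 18) / 24) × 5 = 47.7604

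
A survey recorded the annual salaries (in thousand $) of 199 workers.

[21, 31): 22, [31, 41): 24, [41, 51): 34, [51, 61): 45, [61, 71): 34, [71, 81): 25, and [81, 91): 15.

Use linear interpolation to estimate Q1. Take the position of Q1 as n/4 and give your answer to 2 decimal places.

42.10

Cumulative frequencies: 22, 46, 80, 125, 159, 184, 199
n = 199; position = n/4 = 49.75.
This falls in the class [41, 51): L = 41, F = 46, f = 34, h = 10.
Lower quartile ≈ 41 + ((49.75 − 46) / 34) × 10 = 42.1029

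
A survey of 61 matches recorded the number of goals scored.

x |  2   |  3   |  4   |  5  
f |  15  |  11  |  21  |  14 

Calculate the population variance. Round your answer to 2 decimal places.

1.20

Values: 2, 3, 4, 5
n = 61, Σfx = 217, mean = 3.5574
Σfx² = 845
Σf(x − x̄)² = Σfx² − (Σfx)²/n = 845 − 217²/61 = 73.0492
Population variance = 73.0492 / 61 = 1.1975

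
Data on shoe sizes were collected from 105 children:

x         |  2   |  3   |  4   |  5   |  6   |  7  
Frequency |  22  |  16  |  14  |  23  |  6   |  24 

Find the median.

5

Cumulative frequencies: 22, 38, 52, 75, 81, 105
n = 105, so the median is the value in position (n+1)/2 = 53.
Position 53 falls at value 5.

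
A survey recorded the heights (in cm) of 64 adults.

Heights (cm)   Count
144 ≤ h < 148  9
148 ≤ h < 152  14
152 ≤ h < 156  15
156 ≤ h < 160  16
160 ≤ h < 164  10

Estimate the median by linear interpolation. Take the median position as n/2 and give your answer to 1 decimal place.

154.4

Cumulative frequencies: 9, 23, 38, 54, 64
n = 64; position = n/2 = 32.
This falls in the class 152 ≤ h < 156: L = 152, F = 23, f = 15, h = 4.
Median ≈ 152 + ((32 − 23) / 15) × 4 = 154.4000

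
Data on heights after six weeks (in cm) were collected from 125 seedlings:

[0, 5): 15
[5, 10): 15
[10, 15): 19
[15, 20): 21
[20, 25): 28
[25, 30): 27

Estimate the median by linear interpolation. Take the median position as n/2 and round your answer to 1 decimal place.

18.2

Cumulative frequencies: 15, 30, 49, 70, 98, 125
n = 125; position = n/2 = 62.5.
This falls in the class [15, 20): L = 15, F = 49, f = 21, h = 5.
Median ≈ 15 + ((62.5 − 49) / 21) × 5 = 18.2143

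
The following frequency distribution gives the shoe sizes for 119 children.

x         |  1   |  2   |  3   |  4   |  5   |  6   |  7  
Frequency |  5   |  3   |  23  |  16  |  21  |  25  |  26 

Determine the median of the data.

Cumulative frequencies: 5, 8, 31, 47, 68, 93, 119
n = 119, so the median is the value in position (n+1)/2 = 60.
Position 60 falls at value 5.

5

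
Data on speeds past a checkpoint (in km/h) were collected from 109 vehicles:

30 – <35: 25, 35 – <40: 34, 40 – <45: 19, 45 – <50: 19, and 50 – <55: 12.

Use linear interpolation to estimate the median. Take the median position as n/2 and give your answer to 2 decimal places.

Cumulative frequencies: 25, 59, 78, 97, 109
n = 109; position = n/2 = 54.5.
This falls in the class 35 – <40: L = 35, F = 25, f = 34, h = 5.
Median ≈ 35 + ((54.5 − 25) / 34) × 5 = 39.3382

39.34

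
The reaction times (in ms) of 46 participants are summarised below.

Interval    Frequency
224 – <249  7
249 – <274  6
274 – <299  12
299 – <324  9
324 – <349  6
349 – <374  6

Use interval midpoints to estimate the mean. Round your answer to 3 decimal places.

Midpoints: 236.5, 261.5, 286.5, 311.5, 336.5, 361.5
Σfm = 7×236.5 + 6×261.5 + 12×286.5 + 9×311.5 + 6×336.5 + 6×361.5 = 13654
n = Σf = 46
Mean = 13654 / 46 = 296.8261

296.826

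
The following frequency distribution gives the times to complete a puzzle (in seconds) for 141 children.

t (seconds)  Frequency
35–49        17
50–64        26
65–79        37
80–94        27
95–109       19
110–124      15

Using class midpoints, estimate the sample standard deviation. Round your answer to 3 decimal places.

Midpoints: 42, 57, 72, 87, 102, 117
n = 141, Σfm = 10902, mean = 77.3191
Σfm² = 913644
Σf(m − x̄)² = Σfm² − (Σfm)²/n = 913644 − 10902²/141 = 70710.6383
Sample variance = 70710.6383 / 140 = 505.0760
Standard deviation = √505.0760 = 22.4739

22.474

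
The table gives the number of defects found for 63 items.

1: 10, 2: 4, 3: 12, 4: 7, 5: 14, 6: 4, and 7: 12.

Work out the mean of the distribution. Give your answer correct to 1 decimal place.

Values: 1, 2, 3, 4, 5, 6, 7
Σfx = 10×1 + 4×2 + 12×3 + 7×4 + 14×5 + 4×6 + 12×7 = 260
n = Σf = 63
Mean = 260 / 63 = 4.1270

4.1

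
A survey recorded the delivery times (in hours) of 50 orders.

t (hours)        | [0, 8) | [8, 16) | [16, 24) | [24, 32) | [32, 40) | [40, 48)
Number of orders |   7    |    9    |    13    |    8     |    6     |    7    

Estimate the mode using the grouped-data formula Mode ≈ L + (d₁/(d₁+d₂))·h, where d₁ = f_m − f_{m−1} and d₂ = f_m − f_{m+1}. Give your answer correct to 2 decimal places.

Modal class: [16, 24) (highest frequency 13).
d₁ = 13 − 9 = 4, d₂ = 13 − 8 = 5
Mode ≈ 16 + (4/(4+5)) × 8 = 16 + 3.5556 = 19.5556

19.56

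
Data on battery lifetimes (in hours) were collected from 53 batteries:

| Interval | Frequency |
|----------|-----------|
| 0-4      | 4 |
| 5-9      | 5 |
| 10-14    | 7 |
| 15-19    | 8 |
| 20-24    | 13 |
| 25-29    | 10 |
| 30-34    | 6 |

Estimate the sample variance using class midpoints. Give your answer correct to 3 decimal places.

Midpoints: 2, 7, 12, 17, 22, 27, 32
n = 53, Σfm = 1011, mean = 19.0755
Σfm² = 23307
Σf(m − x̄)² = Σfm² − (Σfm)²/n = 23307 − 1011²/53 = 4021.6981
Sample variance = 4021.6981 / 52 = 77.3403

77.340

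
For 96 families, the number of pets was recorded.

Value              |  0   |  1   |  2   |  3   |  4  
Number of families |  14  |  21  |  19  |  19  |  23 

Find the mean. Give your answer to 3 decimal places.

Values: 0, 1, 2, 3, 4
Σfx = 14×0 + 21×1 + 19×2 + 19×3 + 23×4 = 208
n = Σf = 96
Mean = 208 / 96 = 2.1667

2.167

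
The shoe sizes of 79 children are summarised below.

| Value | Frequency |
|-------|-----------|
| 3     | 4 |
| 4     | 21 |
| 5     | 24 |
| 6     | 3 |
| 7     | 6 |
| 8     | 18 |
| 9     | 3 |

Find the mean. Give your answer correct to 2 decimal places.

5.66

Values: 3, 4, 5, 6, 7, 8, 9
Σfx = 4×3 + 21×4 + 24×5 + 3×6 + 6×7 + 18×8 + 3×9 = 447
n = Σf = 79
Mean = 447 / 79 = 5.6582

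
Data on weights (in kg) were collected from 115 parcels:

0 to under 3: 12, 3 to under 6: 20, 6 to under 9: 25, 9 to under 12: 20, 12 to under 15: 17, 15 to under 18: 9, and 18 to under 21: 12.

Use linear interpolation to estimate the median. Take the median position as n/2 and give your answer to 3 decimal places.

Cumulative frequencies: 12, 32, 57, 77, 94, 103, 115
n = 115; position = n/2 = 57.5.
This falls in the class 9 to under 12: L = 9, F = 57, f = 20, h = 3.
Median ≈ 9 + ((57.5 − 57) / 20) × 3 = 9.0750

9.075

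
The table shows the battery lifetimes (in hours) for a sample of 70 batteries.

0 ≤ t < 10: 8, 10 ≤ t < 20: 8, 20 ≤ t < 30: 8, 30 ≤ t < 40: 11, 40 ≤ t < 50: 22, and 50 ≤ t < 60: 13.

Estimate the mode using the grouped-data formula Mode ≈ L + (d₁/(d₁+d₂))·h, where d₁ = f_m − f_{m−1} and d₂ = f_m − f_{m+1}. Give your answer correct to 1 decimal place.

Modal class: 40 ≤ t < 50 (highest frequency 22).
d₁ = 22 − 11 = 11, d₂ = 22 − 13 = 9
Mode ≈ 40 + (11/(11+9)) × 10 = 40 + 5.5000 = 45.5000

45.5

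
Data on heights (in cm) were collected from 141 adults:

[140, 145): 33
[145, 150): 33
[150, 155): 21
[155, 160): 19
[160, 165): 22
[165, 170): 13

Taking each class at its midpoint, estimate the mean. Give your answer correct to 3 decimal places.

Midpoints: 142.5, 147.5, 152.5, 157.5, 162.5, 167.5
Σfm = 33×142.5 + 33×147.5 + 21×152.5 + 19×157.5 + 22×162.5 + 13×167.5 = 21517.5
n = Σf = 141
Mean = 21517.5 / 141 = 152.6064

152.606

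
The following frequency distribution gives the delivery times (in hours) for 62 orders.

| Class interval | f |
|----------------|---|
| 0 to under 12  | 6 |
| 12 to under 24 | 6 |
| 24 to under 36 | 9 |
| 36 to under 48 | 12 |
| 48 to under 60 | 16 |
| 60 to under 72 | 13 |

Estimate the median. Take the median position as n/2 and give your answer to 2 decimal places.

46.00

Cumulative frequencies: 6, 12, 21, 33, 49, 62
n = 62; position = n/2 = 31.
This falls in the class 36 to under 48: L = 36, F = 21, f = 12, h = 12.
Median ≈ 36 + ((31 − 21) / 12) × 12 = 46.0000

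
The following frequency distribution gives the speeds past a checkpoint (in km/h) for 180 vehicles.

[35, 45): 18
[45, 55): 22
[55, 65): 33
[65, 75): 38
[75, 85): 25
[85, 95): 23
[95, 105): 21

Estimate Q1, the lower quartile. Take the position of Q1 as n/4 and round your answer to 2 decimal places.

56.52

Cumulative frequencies: 18, 40, 73, 111, 136, 159, 180
n = 180; position = n/4 = 45.
This falls in the class [55, 65): L = 55, F = 40, f = 33, h = 10.
Lower quartile ≈ 55 + ((45 − 40) / 33) × 10 = 56.5152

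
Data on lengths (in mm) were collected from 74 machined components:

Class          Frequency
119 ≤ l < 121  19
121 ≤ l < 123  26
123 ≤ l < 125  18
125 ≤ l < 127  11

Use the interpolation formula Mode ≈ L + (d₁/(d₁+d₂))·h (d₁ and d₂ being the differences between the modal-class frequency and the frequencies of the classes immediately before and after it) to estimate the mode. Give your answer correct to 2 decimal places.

Modal class: 121 ≤ l < 123 (highest frequency 26).
d₁ = 26 − 19 = 7, d₂ = 26 − 18 = 8
Mode ≈ 121 + (7/(7+8)) × 2 = 121 + 0.9333 = 121.9333

121.93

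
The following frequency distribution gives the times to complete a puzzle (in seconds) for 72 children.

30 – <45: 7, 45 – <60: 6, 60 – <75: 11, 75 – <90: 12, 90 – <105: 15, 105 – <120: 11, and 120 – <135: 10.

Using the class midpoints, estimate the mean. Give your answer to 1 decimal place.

Midpoints: 37.5, 52.5, 67.5, 82.5, 97.5, 112.5, 127.5
Σfm = 7×37.5 + 6×52.5 + 11×67.5 + 12×82.5 + 15×97.5 + 11×112.5 + 10×127.5 = 6285
n = Σf = 72
Mean = 6285 / 72 = 87.2917

87.3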